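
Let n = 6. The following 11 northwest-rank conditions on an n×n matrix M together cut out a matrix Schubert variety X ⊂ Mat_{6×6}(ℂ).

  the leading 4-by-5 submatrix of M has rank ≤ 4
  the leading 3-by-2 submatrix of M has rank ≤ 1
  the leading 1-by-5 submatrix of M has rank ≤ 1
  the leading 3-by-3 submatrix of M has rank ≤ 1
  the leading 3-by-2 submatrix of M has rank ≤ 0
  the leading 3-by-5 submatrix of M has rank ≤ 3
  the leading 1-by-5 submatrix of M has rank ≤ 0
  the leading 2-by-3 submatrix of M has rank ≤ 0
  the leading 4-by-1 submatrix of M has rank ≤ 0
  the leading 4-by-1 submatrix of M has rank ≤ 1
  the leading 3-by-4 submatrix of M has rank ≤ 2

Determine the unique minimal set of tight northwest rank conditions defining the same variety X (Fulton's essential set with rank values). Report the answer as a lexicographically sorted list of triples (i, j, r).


Recovering R(i,j) via the rank-extension bound from the 11 conditions:

  row 1: 0 0 0 0 0 1
  row 2: 0 0 0 1 1 2
  row 3: 0 0 1 2 2 3
  row 4: 0 1 2 3 3 4
  row 5: 1 2 3 4 4 5
  row 6: 1 2 3 4 5 6

so w = (6, 4, 3, 2, 1, 5).

Rothe diagram D(w) (11 cells), 4 SE-corners (essential conditions):

[(1, 5, 0), (2, 3, 0), (3, 2, 0), (4, 1, 0)]


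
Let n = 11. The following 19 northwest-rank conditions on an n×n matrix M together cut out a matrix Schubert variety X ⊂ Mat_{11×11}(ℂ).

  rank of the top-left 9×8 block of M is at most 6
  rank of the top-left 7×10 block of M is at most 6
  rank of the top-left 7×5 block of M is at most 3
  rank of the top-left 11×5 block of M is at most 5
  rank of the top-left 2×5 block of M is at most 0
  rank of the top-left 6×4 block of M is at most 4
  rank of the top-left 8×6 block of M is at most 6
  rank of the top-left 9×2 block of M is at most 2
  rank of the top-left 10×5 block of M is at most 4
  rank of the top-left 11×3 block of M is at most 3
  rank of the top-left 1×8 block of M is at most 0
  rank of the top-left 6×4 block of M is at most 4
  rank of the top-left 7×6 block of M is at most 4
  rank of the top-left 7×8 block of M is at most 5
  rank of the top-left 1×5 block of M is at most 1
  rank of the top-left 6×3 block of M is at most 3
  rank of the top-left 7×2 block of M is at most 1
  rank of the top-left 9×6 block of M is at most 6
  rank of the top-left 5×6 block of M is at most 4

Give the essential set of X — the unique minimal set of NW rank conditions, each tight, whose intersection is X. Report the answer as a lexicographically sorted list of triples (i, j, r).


Propagating the 19 rank bounds to every northwest block:

  0 | 0 | 0 | 0 | 0 | 0 | 0 | 0 | 1 | 1 | 1
  0 | 0 | 0 | 0 | 0 | 1 | 1 | 1 | 2 | 2 | 2
  1 | 1 | 1 | 1 | 1 | 2 | 2 | 2 | 3 | 3 | 3
  1 | 1 | 2 | 2 | 2 | 3 | 3 | 3 | 4 | 4 | 4
  1 | 1 | 2 | 3 | 3 | 4 | 4 | 4 | 5 | 5 | 5
  1 | 1 | 2 | 3 | 3 | 4 | 5 | 5 | 6 | 6 | 6
  1 | 1 | 2 | 3 | 3 | 4 | 5 | 5 | 6 | 6 | 7
  1 | 2 | 3 | 4 | 4 | 5 | 6 | 6 | 7 | 7 | 8
  1 | 2 | 3 | 4 | 4 | 5 | 6 | 6 | 7 | 8 | 9
  1 | 2 | 3 | 4 | 4 | 5 | 6 | 7 | 8 | 9 | 10
  1 | 2 | 3 | 4 | 5 | 6 | 7 | 8 | 9 | 10 | 11

second differences of R give the permutation w = (9, 6, 1, 3, 4, 7, 11, 2, 10, 8, 5).

8 SE-corners of the 24-cell Rothe diagram give Ess(w):

[(1, 8, 0), (2, 5, 0), (7, 2, 1), (7, 5, 3), (7, 8, 5), (7, 10, 6), (9, 8, 6), (10, 5, 4)]


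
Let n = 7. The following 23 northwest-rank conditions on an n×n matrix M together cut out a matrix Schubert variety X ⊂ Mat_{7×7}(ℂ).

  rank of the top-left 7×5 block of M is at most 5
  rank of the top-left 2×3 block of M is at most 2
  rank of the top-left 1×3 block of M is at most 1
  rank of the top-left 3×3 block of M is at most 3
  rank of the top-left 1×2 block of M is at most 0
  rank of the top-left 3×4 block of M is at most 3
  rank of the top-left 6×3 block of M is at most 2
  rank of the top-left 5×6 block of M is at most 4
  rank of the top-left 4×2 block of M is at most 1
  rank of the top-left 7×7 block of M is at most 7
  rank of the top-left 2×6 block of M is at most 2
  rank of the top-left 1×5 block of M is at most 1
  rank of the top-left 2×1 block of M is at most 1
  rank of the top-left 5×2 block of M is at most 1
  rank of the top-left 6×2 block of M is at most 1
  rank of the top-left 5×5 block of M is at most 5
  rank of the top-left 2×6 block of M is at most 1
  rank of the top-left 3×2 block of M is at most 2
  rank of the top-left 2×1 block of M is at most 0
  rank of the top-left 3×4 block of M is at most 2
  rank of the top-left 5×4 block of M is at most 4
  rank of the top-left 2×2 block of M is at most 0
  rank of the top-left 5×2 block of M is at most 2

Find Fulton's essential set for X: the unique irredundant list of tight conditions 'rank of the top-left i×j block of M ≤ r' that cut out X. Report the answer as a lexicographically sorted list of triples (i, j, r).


Reconstructing r_w from the 23 given conditions:

  R[1]: 0  0  1  1  1  1  1
  R[2]: 0  0  1  1  1  1  2
  R[3]: 1  1  2  2  2  2  3
  R[4]: 1  1  2  3  3  3  4
  R[5]: 1  1  2  3  4  4  5
  R[6]: 1  1  2  3  4  5  6
  R[7]: 1  2  3  4  5  6  7

the unique w with this rank table is (3, 7, 1, 4, 5, 6, 2).

ℓ(w)=10; the 3 essential cells (i,j,r):

[(2, 2, 0), (2, 6, 1), (6, 2, 1)]


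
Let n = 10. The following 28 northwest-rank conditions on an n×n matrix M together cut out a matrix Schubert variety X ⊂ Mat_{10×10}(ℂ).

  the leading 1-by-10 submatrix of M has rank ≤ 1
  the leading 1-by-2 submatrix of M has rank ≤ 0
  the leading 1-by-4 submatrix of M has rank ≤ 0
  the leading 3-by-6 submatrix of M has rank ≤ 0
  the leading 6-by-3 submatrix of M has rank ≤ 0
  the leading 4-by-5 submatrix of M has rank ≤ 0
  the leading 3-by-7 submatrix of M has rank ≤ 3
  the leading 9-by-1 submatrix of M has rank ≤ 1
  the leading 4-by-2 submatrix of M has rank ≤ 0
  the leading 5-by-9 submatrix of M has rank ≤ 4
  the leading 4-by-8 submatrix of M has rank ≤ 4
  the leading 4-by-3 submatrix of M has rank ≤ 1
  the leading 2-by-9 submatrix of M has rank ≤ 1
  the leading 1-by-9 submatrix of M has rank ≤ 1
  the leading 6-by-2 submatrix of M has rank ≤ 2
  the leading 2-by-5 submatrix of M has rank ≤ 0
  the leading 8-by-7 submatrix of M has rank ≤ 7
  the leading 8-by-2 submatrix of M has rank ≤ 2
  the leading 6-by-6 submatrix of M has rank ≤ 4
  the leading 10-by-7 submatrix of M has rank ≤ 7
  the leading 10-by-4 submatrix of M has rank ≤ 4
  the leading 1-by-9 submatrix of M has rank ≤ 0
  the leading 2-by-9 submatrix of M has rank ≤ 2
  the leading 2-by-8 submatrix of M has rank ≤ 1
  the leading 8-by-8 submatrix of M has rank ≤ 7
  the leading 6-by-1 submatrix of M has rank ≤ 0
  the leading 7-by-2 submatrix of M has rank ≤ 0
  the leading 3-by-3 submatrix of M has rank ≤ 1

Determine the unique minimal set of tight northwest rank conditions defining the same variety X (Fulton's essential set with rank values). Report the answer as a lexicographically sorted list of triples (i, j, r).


Propagating the 28 rank bounds to every northwest block:

  R[1]: 0, 0, 0, 0, 0, 0, 0, 0, 0, 1
  R[2]: 0, 0, 0, 0, 0, 0, 1, 1, 1, 2
  R[3]: 0, 0, 0, 0, 0, 0, 1, 2, 2, 3
  R[4]: 0, 0, 0, 0, 0, 1, 2, 3, 3, 4
  R[5]: 0, 0, 0, 1, 1, 2, 3, 4, 4, 5
  R[6]: 0, 0, 0, 1, 2, 3, 4, 5, 5, 6
  R[7]: 0, 0, 1, 2, 3, 4, 5, 6, 6, 7
  R[8]: 1, 1, 2, 3, 4, 5, 6, 7, 7, 8
  R[9]: 1, 2, 3, 4, 5, 6, 7, 8, 8, 9
  R[10]: 1, 2, 3, 4, 5, 6, 7, 8, 9, 10

hence w(1..10) = (10, 7, 8, 6, 4, 5, 3, 1, 2, 9).

ℓ(w)=34; the 5 essential cells (i,j,r):

[(1, 9, 0), (3, 6, 0), (4, 5, 0), (6, 3, 0), (7, 2, 0)]


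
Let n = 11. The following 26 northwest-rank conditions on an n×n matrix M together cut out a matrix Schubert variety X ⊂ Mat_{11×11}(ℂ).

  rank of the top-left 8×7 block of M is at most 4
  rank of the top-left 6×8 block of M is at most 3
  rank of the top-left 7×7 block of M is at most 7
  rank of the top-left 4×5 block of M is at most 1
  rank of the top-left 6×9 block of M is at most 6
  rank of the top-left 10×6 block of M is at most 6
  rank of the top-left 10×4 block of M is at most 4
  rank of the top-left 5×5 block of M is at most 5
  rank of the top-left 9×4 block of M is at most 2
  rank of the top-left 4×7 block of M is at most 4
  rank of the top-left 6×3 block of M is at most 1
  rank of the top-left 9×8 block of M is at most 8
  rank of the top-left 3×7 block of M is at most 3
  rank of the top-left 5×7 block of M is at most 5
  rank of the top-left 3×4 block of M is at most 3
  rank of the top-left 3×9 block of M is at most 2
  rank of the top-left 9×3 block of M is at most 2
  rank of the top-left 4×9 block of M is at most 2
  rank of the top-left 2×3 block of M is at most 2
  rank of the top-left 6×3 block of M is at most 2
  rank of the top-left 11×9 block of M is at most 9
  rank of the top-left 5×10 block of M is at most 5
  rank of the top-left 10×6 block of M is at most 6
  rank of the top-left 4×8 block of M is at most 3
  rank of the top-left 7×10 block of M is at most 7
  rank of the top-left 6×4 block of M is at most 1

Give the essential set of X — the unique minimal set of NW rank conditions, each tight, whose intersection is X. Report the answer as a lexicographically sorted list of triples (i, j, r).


The tightest implied rank at each (i,j), from the 26 conditions:

  1, 1, 1, 1, 1, 1, 1, 1, 1, 1, 1
  1, 1, 1, 1, 1, 2, 2, 2, 2, 2, 2
  1, 1, 1, 1, 1, 2, 2, 2, 2, 3, 3
  1, 1, 1, 1, 1, 2, 2, 2, 2, 3, 4
  1, 1, 1, 1, 2, 3, 3, 3, 3, 4, 5
  1, 1, 1, 1, 2, 3, 3, 3, 4, 5, 6
  1, 2, 2, 2, 3, 4, 4, 4, 5, 6, 7
  1, 2, 2, 2, 3, 4, 4, 5, 6, 7, 8
  1, 2, 2, 2, 3, 4, 5, 6, 7, 8, 9
  1, 2, 3, 3, 4, 5, 6, 7, 8, 9, 10
  1, 2, 3, 4, 5, 6, 7, 8, 9, 10, 11

second differences of R give the permutation w = (1, 6, 10, 11, 5, 9, 2, 8, 7, 3, 4).

D(w) has 31 cells with 6 SE-corners; essential set:

[(4, 5, 1), (4, 9, 2), (6, 4, 1), (6, 8, 3), (8, 7, 4), (9, 4, 2)]


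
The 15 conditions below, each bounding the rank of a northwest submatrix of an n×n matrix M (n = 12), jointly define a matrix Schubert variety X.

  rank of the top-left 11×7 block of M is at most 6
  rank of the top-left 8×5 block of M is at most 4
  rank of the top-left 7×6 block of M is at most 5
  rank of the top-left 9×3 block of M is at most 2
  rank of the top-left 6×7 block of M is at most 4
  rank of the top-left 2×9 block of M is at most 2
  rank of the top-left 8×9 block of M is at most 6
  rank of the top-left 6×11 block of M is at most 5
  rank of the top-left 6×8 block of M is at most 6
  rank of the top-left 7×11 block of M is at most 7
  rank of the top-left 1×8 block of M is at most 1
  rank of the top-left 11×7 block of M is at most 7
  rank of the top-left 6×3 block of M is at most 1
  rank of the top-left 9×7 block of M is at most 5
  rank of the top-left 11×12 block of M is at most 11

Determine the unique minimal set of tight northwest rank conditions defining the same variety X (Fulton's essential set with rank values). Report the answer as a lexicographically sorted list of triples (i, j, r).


Propagating the 15 rank bounds to every northwest block:

  1  1  1  1  1  1  1  1  1  1  1  1
  1  1  1  2  2  2  2  2  2  2  2  2
  1  1  1  2  3  3  3  3  3  3  3  3
  1  1  1  2  3  4  4  4  4  4  4  4
  1  1  1  2  3  4  4  5  5  5  5  5
  1  1  1  2  3  4  4  5  5  5  5  6
  1  2  2  3  4  5  5  6  6  6  6  7
  1  2  2  3  4  5  5  6  6  7  7  8
  1  2  2  3  4  5  5  6  7  8  8  9
  1  2  3  4  5  6  6  7  8  9  9  10
  1  2  3  4  5  6  6  7  8  9  10  11
  1  2  3  4  5  6  7  8  9  10  11  12

the unique w with this rank table is (1, 4, 5, 6, 8, 12, 2, 10, 9, 3, 11, 7).

ℓ(w)=21; the 7 essential cells (i,j,r):

[(6, 3, 1), (6, 7, 4), (6, 11, 5), (8, 9, 6), (9, 3, 2), (9, 7, 5), (11, 7, 6)]


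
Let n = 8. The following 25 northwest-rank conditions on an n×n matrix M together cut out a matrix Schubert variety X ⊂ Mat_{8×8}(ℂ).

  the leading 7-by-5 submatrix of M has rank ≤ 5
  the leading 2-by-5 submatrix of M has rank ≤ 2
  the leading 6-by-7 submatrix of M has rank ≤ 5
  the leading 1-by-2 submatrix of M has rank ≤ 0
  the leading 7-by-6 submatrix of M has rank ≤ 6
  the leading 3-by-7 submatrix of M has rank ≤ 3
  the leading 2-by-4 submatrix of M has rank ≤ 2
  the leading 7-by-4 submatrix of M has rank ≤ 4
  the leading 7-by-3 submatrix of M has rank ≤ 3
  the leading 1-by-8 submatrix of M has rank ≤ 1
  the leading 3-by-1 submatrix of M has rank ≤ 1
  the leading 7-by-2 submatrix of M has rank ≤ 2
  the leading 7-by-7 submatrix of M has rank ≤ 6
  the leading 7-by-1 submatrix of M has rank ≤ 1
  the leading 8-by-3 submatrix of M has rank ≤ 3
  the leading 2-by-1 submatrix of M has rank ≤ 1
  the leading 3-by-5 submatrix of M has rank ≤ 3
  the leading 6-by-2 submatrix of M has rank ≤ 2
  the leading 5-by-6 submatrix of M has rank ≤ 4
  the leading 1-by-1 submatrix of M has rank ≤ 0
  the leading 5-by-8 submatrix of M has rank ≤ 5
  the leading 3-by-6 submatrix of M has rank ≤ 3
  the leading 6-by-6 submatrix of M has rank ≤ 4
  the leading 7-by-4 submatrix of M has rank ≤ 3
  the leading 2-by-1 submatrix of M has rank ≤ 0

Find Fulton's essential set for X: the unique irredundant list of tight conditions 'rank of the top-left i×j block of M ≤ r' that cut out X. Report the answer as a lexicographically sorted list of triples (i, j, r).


Propagating the 25 rank bounds to every northwest block:

  i=1: 0, 0, 1, 1, 1, 1, 1, 1
  i=2: 0, 1, 2, 2, 2, 2, 2, 2
  i=3: 1, 2, 3, 3, 3, 3, 3, 3
  i=4: 1, 2, 3, 3, 4, 4, 4, 4
  i=5: 1, 2, 3, 3, 4, 4, 5, 5
  i=6: 1, 2, 3, 3, 4, 4, 5, 6
  i=7: 1, 2, 3, 3, 4, 5, 6, 7
  i=8: 1, 2, 3, 4, 5, 6, 7, 8

second differences of R give the permutation w = (3, 2, 1, 5, 7, 8, 6, 4).

Fulton essential set (4 of the 9 Rothe cells):

[(1, 2, 0), (2, 1, 0), (6, 6, 4), (7, 4, 3)]


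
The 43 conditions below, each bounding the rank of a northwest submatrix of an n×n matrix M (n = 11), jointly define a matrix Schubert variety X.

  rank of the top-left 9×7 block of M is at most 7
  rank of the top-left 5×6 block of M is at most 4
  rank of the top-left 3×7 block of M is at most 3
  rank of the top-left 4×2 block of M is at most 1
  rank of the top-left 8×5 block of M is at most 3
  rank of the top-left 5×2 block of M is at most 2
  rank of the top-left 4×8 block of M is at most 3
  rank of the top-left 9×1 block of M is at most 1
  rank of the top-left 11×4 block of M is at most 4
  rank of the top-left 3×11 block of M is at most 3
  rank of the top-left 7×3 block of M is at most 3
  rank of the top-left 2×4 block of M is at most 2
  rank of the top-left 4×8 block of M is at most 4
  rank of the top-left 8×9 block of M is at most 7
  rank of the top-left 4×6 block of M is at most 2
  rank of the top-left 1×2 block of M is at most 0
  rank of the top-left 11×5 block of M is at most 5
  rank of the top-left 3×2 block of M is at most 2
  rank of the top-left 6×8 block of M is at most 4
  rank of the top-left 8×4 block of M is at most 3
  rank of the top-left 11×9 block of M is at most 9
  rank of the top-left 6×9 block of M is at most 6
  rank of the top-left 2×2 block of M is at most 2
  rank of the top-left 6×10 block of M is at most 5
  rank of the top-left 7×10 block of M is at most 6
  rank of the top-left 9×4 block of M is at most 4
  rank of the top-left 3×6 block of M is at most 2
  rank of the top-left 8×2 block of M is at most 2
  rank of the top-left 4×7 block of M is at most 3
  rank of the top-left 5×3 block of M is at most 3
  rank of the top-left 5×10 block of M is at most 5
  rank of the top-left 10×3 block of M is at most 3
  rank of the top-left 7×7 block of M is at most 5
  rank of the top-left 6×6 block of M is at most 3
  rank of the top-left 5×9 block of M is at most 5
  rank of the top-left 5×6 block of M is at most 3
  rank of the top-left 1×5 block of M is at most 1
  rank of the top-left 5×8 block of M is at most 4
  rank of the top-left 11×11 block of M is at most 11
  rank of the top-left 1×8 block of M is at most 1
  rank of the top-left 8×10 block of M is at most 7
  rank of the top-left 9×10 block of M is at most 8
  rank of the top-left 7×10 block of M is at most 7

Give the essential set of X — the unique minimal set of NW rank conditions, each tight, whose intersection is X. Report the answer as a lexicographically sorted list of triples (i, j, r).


Rank table r_w(11×11) implied by the 43 constraints:

  row 1: 0, 0, 1, 1, 1, 1, 1, 1, 1, 1, 1
  row 2: 1, 1, 2, 2, 2, 2, 2, 2, 2, 2, 2
  row 3: 1, 1, 2, 2, 2, 2, 3, 3, 3, 3, 3
  row 4: 1, 1, 2, 2, 2, 2, 3, 3, 4, 4, 4
  row 5: 1, 2, 3, 3, 3, 3, 4, 4, 5, 5, 5
  row 6: 1, 2, 3, 3, 3, 3, 4, 4, 5, 5, 6
  row 7: 1, 2, 3, 3, 3, 4, 5, 5, 6, 6, 7
  row 8: 1, 2, 3, 3, 3, 4, 5, 6, 7, 7, 8
  row 9: 1, 2, 3, 4, 4, 5, 6, 7, 8, 8, 9
  row 10: 1, 2, 3, 4, 5, 6, 7, 8, 9, 9, 10
  row 11: 1, 2, 3, 4, 5, 6, 7, 8, 9, 10, 11

giving w = (3, 1, 7, 9, 2, 11, 6, 8, 4, 5, 10) via Δ²R.

ℓ(w)=20; the 8 essential cells (i,j,r):

[(1, 2, 0), (4, 2, 1), (4, 6, 2), (4, 8, 3), (6, 6, 3), (6, 8, 4), (6, 10, 5), (8, 5, 3)]


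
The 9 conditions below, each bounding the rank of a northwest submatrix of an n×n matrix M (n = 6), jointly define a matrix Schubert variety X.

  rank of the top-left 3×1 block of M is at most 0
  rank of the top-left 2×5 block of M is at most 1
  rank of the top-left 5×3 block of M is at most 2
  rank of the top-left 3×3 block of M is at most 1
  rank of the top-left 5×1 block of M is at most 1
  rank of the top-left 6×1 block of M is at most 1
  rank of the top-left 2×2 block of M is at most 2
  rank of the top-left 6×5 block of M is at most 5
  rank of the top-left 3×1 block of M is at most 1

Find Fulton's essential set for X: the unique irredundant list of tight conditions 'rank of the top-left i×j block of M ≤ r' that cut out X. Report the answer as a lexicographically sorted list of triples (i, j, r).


The tightest implied rank at each (i,j), from the 9 conditions:

  row 1: 0  1  1  1  1  1
  row 2: 0  1  1  1  1  2
  row 3: 0  1  1  2  2  3
  row 4: 1  2  2  3  3  4
  row 5: 1  2  2  3  4  5
  row 6: 1  2  3  4  5  6

reading off 1-entries of Δ²R: w = (2, 6, 4, 1, 5, 3).

Fulton essential set (4 of the 8 Rothe cells):

[(2, 5, 1), (3, 1, 0), (3, 3, 1), (5, 3, 2)]


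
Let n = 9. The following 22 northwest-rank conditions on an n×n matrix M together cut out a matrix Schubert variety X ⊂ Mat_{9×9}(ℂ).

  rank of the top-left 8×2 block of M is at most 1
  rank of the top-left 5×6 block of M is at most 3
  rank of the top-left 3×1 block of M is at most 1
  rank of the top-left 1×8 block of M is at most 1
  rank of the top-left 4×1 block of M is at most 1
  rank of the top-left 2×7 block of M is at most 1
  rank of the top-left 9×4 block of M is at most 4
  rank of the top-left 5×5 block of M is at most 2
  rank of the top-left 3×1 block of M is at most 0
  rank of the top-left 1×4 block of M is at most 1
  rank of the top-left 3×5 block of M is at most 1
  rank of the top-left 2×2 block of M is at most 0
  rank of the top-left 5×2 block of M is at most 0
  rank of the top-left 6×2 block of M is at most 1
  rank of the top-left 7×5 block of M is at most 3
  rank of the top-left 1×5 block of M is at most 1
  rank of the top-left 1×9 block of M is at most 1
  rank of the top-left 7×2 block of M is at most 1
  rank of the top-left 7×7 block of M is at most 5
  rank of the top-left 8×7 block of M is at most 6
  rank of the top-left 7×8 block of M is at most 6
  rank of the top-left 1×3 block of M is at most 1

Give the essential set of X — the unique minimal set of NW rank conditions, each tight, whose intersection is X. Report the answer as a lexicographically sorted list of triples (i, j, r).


Recovering R(i,j) via the rank-extension bound from the 22 conditions:

  R[1]: 0, 0, 1, 1, 1, 1, 1, 1, 1
  R[2]: 0, 0, 1, 1, 1, 1, 1, 2, 2
  R[3]: 0, 0, 1, 1, 1, 2, 2, 3, 3
  R[4]: 0, 0, 1, 2, 2, 3, 3, 4, 4
  R[5]: 0, 0, 1, 2, 2, 3, 4, 5, 5
  R[6]: 1, 1, 2, 3, 3, 4, 5, 6, 6
  R[7]: 1, 1, 2, 3, 3, 4, 5, 6, 7
  R[8]: 1, 1, 2, 3, 4, 5, 6, 7, 8
  R[9]: 1, 2, 3, 4, 5, 6, 7, 8, 9

hence w(1..9) = (3, 8, 6, 4, 7, 1, 9, 5, 2).

Fulton essential set (6 of the 20 Rothe cells):

[(2, 7, 1), (3, 5, 1), (5, 2, 0), (5, 5, 2), (7, 5, 3), (8, 2, 1)]


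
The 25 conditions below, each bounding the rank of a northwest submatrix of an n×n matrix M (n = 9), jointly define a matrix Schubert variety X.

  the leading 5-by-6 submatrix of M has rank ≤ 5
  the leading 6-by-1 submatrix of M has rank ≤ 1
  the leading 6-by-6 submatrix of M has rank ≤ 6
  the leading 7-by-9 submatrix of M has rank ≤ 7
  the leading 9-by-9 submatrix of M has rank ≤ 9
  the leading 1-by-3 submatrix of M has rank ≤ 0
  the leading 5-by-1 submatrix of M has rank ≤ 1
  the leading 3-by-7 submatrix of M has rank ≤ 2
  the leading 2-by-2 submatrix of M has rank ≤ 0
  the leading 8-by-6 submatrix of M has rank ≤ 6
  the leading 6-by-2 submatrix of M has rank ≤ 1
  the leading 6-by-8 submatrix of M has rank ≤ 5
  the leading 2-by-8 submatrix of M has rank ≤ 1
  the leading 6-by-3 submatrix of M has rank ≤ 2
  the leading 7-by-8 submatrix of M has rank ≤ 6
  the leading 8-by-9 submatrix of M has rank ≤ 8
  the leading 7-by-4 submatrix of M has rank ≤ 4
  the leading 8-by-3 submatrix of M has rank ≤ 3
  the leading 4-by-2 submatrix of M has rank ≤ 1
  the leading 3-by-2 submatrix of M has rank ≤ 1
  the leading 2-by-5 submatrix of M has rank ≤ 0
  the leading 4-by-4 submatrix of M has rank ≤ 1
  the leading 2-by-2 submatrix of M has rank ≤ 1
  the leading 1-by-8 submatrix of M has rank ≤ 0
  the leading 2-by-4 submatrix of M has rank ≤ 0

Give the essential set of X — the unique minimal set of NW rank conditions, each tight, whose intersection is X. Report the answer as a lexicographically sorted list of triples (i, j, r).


Recovering R(i,j) via the rank-extension bound from the 25 conditions:

  row 1: 0 | 0 | 0 | 0 | 0 | 0 | 0 | 0 | 1
  row 2: 0 | 0 | 0 | 0 | 0 | 1 | 1 | 1 | 2
  row 3: 1 | 1 | 1 | 1 | 1 | 2 | 2 | 2 | 3
  row 4: 1 | 1 | 1 | 1 | 2 | 3 | 3 | 3 | 4
  row 5: 1 | 1 | 2 | 2 | 3 | 4 | 4 | 4 | 5
  row 6: 1 | 1 | 2 | 3 | 4 | 5 | 5 | 5 | 6
  row 7: 1 | 2 | 3 | 4 | 5 | 6 | 6 | 6 | 7
  row 8: 1 | 2 | 3 | 4 | 5 | 6 | 7 | 7 | 8
  row 9: 1 | 2 | 3 | 4 | 5 | 6 | 7 | 8 | 9

the unique w with this rank table is (9, 6, 1, 5, 3, 4, 2, 7, 8).

4 SE-corners of the 18-cell Rothe diagram give Ess(w):

[(1, 8, 0), (2, 5, 0), (4, 4, 1), (6, 2, 1)]


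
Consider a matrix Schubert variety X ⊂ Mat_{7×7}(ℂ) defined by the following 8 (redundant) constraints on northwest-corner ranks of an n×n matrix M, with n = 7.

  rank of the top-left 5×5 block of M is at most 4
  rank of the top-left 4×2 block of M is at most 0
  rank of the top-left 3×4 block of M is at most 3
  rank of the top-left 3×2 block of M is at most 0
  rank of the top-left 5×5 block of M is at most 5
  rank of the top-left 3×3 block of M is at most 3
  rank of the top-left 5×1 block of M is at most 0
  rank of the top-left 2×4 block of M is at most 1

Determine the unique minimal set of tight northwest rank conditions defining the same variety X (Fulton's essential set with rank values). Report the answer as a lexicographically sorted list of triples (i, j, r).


Rank table r_w(7×7) implied by the 8 constraints:

  row 1: 0 | 0 | 1 | 1 | 1 | 1 | 1
  row 2: 0 | 0 | 1 | 1 | 2 | 2 | 2
  row 3: 0 | 0 | 1 | 2 | 3 | 3 | 3
  row 4: 0 | 0 | 1 | 2 | 3 | 4 | 4
  row 5: 0 | 1 | 2 | 3 | 4 | 5 | 5
  row 6: 1 | 2 | 3 | 4 | 5 | 6 | 6
  row 7: 1 | 2 | 3 | 4 | 5 | 6 | 7

giving w = (3, 5, 4, 6, 2, 1, 7) via Δ²R.

Rothe diagram D(w) (10 cells), 3 SE-corners (essential conditions):

[(2, 4, 1), (4, 2, 0), (5, 1, 0)]


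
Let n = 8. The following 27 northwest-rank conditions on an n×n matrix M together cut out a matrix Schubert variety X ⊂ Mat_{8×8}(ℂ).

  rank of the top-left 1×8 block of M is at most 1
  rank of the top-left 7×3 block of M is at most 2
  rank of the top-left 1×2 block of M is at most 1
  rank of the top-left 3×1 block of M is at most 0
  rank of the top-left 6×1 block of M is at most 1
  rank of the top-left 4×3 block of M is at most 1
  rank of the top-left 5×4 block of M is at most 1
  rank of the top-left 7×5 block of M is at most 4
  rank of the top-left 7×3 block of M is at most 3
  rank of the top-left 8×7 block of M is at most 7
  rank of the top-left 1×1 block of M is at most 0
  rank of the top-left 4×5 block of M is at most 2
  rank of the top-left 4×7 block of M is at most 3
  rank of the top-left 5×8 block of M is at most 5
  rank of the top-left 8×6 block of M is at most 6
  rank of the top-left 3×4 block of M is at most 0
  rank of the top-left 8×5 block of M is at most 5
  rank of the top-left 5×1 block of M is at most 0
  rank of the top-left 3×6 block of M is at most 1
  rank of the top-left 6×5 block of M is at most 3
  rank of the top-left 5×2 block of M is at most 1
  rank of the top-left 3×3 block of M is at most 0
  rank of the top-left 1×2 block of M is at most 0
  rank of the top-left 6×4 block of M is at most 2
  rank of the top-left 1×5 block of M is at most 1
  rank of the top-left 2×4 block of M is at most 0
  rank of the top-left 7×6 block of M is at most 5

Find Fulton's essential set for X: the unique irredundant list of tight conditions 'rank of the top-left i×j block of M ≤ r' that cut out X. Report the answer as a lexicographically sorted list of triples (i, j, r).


The tightest implied rank at each (i,j), from the 27 conditions:

  0 | 0 | 0 | 0 | 1 | 1 | 1 | 1
  0 | 0 | 0 | 0 | 1 | 1 | 2 | 2
  0 | 0 | 0 | 0 | 1 | 1 | 2 | 3
  0 | 1 | 1 | 1 | 2 | 2 | 3 | 4
  0 | 1 | 1 | 1 | 2 | 3 | 4 | 5
  1 | 2 | 2 | 2 | 3 | 4 | 5 | 6
  1 | 2 | 2 | 3 | 4 | 5 | 6 | 7
  1 | 2 | 3 | 4 | 5 | 6 | 7 | 8

second differences of R give the permutation w = (5, 7, 8, 2, 6, 1, 4, 3).

ℓ(w)=19; the 5 essential cells (i,j,r):

[(3, 4, 0), (3, 6, 1), (5, 1, 0), (5, 4, 1), (7, 3, 2)]


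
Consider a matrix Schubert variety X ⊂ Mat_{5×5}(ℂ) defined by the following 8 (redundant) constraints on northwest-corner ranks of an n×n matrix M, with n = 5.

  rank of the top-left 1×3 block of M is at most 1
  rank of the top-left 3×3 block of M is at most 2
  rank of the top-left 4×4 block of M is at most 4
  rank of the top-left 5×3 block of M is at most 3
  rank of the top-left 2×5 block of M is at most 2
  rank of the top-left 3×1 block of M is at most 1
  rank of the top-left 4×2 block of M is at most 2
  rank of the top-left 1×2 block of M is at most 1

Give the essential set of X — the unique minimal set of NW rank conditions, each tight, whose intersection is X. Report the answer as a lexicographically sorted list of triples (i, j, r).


The tightest implied rank at each (i,j), from the 8 conditions:

  row 1: 1, 1, 1, 1, 1
  row 2: 1, 2, 2, 2, 2
  row 3: 1, 2, 2, 3, 3
  row 4: 1, 2, 3, 4, 4
  row 5: 1, 2, 3, 4, 5

so w = (1, 2, 4, 3, 5).

|D(w)|=1, |Ess(w)|=1:

[(3, 3, 2)]


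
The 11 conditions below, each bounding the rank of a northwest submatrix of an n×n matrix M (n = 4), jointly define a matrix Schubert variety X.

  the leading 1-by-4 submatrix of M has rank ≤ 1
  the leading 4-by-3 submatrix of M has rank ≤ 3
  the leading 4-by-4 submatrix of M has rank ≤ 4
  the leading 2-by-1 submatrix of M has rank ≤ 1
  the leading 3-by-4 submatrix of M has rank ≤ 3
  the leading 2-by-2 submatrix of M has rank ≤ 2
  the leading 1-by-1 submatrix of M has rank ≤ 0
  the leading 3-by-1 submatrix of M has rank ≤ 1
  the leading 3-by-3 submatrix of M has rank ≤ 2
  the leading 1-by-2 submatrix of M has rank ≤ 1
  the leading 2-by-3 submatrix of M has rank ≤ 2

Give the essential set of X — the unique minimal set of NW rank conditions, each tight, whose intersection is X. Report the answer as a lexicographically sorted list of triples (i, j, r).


Rank table r_w(4×4) implied by the 11 constraints:

  i=1: 0, 1, 1, 1
  i=2: 1, 2, 2, 2
  i=3: 1, 2, 2, 3
  i=4: 1, 2, 3, 4

hence w(1..4) = (2, 1, 4, 3).

ℓ(w)=2; the 2 essential cells (i,j,r):

[(1, 1, 0), (3, 3, 2)]


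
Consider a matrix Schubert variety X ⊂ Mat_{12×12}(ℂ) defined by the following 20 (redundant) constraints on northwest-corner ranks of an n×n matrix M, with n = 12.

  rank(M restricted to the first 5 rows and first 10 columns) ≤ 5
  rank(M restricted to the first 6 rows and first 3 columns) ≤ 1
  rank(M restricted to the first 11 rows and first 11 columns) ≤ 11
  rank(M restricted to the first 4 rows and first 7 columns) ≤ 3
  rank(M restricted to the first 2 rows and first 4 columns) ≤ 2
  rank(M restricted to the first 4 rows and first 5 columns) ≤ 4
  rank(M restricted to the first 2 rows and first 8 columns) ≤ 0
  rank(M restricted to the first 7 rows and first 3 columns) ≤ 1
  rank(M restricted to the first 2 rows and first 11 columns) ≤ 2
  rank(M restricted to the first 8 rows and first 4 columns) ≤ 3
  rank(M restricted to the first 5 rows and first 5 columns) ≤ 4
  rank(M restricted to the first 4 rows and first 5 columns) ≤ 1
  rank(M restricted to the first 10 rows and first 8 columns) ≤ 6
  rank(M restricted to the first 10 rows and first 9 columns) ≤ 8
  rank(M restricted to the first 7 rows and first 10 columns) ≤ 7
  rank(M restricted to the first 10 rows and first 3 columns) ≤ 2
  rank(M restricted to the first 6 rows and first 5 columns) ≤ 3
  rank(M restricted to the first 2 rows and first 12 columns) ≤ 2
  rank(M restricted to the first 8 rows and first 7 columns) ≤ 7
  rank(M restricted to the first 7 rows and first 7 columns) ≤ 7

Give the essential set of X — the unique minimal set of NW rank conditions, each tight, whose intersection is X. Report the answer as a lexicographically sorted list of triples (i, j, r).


Recovering R(i,j) via the rank-extension bound from the 20 conditions:

  0, 0, 0, 0, 0, 0, 0, 0, 1, 1, 1, 1
  0, 0, 0, 0, 0, 0, 0, 0, 1, 2, 2, 2
  1, 1, 1, 1, 1, 1, 1, 1, 2, 3, 3, 3
  1, 1, 1, 1, 1, 2, 2, 2, 3, 4, 4, 4
  1, 1, 1, 2, 2, 3, 3, 3, 4, 5, 5, 5
  1, 1, 1, 2, 3, 4, 4, 4, 5, 6, 6, 6
  1, 1, 1, 2, 3, 4, 5, 5, 6, 7, 7, 7
  1, 2, 2, 3, 4, 5, 6, 6, 7, 8, 8, 8
  1, 2, 2, 3, 4, 5, 6, 6, 7, 8, 9, 9
  1, 2, 2, 3, 4, 5, 6, 6, 7, 8, 9, 10
  1, 2, 3, 4, 5, 6, 7, 7, 8, 9, 10, 11
  1, 2, 3, 4, 5, 6, 7, 8, 9, 10, 11, 12

hence w(1..12) = (9, 10, 1, 6, 4, 5, 7, 2, 11, 12, 3, 8).

|D(w)|=30, |Ess(w)|=5:

[(2, 8, 0), (4, 5, 1), (7, 3, 1), (10, 3, 2), (10, 8, 6)]


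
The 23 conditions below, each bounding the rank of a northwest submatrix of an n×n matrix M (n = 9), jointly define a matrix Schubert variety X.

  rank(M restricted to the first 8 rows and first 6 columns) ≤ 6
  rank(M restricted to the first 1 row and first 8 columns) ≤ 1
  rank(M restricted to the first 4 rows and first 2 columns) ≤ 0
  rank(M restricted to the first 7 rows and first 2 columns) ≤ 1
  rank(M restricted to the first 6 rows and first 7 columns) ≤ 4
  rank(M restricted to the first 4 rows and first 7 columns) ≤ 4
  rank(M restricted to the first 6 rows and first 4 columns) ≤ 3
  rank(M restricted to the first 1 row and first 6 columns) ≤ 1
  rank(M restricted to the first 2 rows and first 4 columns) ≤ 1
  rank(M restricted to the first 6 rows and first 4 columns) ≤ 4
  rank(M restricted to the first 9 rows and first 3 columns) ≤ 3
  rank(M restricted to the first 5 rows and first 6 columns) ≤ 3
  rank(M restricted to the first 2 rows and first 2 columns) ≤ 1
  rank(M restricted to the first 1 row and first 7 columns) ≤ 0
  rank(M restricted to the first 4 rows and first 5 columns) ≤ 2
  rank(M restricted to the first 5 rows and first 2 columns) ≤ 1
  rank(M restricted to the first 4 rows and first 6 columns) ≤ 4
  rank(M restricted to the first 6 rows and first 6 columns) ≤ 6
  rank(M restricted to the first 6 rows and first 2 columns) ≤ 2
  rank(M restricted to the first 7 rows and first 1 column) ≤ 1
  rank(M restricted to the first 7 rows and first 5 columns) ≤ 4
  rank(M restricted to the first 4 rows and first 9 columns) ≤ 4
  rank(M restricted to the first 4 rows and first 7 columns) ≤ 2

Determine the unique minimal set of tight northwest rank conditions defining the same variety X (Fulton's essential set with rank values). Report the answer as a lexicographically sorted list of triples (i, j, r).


The tightest implied rank at each (i,j), from the 23 conditions:

  row 1: 0 0 0 0 0 0 0 1 1
  row 2: 0 0 1 1 1 1 1 2 2
  row 3: 0 0 1 2 2 2 2 3 3
  row 4: 0 0 1 2 2 2 2 3 4
  row 5: 1 1 2 3 3 3 3 4 5
  row 6: 1 1 2 3 4 4 4 5 6
  row 7: 1 1 2 3 4 5 5 6 7
  row 8: 1 2 3 4 5 6 6 7 8
  row 9: 1 2 3 4 5 6 7 8 9

second differences of R give the permutation w = (8, 3, 4, 9, 1, 5, 6, 2, 7).

4 SE-corners of the 18-cell Rothe diagram give Ess(w):

[(1, 7, 0), (4, 2, 0), (4, 7, 2), (7, 2, 1)]


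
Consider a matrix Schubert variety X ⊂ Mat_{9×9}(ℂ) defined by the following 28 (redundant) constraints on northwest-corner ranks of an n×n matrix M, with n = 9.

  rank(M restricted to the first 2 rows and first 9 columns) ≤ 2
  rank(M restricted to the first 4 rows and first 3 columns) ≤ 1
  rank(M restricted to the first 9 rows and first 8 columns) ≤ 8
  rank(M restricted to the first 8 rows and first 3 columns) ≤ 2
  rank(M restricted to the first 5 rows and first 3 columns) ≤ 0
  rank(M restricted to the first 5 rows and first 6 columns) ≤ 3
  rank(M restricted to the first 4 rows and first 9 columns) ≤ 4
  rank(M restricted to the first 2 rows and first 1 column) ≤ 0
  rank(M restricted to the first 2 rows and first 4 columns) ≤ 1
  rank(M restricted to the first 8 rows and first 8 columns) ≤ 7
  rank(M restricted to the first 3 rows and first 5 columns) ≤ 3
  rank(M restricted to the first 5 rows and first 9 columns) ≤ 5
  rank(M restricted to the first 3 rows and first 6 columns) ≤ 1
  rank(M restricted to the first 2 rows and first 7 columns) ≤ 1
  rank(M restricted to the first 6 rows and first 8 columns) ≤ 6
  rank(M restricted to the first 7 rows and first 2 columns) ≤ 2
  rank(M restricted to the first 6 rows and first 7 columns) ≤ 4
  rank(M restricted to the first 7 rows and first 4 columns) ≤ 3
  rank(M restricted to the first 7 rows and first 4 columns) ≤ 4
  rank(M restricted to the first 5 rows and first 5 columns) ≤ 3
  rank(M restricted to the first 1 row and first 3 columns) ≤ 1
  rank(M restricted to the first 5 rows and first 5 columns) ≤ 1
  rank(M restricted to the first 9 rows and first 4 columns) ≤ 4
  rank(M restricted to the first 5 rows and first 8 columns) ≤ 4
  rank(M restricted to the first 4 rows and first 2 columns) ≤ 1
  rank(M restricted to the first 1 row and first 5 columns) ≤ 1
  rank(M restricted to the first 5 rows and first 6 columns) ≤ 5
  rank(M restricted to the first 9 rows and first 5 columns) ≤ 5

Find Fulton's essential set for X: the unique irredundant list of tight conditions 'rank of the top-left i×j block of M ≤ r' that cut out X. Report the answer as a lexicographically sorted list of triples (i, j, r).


Rank table r_w(9×9) implied by the 28 constraints:

  0  0  0  1  1  1  1  1  1
  0  0  0  1  1  1  1  2  2
  0  0  0  1  1  1  2  3  3
  0  0  0  1  1  2  3  4  4
  0  0  0  1  1  2  3  4  5
  1  1  1  2  2  3  4  5  6
  1  2  2  3  3  4  5  6  7
  1  2  2  3  4  5  6  7  8
  1  2  3  4  5  6  7  8  9

so w = (4, 8, 7, 6, 9, 1, 2, 5, 3).

ℓ(w)=23; the 5 essential cells (i,j,r):

[(2, 7, 1), (3, 6, 1), (5, 3, 0), (5, 5, 1), (8, 3, 2)]


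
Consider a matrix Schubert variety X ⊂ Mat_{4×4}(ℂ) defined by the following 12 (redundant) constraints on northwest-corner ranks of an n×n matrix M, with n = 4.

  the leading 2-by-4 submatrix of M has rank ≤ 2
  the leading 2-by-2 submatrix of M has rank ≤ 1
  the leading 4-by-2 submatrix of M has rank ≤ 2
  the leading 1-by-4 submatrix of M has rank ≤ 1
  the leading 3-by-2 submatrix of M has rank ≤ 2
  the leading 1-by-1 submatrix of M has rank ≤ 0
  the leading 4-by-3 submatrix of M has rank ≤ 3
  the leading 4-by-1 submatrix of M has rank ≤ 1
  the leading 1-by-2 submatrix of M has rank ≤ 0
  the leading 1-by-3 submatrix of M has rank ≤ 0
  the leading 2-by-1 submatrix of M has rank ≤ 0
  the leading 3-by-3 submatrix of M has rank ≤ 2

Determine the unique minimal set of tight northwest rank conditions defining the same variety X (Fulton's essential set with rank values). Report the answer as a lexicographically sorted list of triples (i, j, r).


Rank table r_w(4×4) implied by the 12 constraints:

  0 | 0 | 0 | 1
  0 | 1 | 1 | 2
  1 | 2 | 2 | 3
  1 | 2 | 3 | 4

giving w = (4, 2, 1, 3) via Δ²R.

2 SE-corners of the 4-cell Rothe diagram give Ess(w):

[(1, 3, 0), (2, 1, 0)]


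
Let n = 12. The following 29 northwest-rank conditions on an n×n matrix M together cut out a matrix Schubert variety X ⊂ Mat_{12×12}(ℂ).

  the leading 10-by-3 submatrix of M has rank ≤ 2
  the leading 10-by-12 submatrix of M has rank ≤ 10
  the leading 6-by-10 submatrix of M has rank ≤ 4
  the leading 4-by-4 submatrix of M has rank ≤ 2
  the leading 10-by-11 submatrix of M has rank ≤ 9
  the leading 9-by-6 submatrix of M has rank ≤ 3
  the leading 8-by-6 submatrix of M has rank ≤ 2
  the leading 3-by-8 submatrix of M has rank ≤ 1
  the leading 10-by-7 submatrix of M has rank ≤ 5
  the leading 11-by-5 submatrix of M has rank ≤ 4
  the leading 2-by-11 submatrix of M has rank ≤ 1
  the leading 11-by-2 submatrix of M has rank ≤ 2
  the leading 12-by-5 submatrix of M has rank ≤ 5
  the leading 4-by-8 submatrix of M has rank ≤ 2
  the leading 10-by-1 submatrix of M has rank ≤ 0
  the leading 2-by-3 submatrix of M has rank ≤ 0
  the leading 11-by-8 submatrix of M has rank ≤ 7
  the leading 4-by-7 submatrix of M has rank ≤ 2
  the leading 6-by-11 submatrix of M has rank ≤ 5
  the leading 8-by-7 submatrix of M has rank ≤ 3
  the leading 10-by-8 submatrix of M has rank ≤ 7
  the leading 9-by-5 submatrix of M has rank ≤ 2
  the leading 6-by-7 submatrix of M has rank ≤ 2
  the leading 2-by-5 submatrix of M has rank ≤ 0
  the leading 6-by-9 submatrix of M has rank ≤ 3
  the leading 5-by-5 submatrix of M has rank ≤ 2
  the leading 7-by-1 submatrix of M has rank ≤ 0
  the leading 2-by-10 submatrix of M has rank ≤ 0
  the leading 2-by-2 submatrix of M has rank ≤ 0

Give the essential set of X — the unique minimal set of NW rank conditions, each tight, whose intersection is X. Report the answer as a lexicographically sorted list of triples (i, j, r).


Computing R[i][j] = min implied NW-rank bound (n=12, 29 conditions):

  0 0 0 0 0 0 0 0 0 0 1 1
  0 0 0 0 0 0 0 0 0 0 1 2
  0 1 1 1 1 1 1 1 1 1 2 3
  0 1 2 2 2 2 2 2 2 2 3 4
  0 1 2 2 2 2 2 3 3 3 4 5
  0 1 2 2 2 2 2 3 3 4 5 6
  0 1 2 2 2 2 3 4 4 5 6 7
  0 1 2 2 2 2 3 4 5 6 7 8
  0 1 2 2 2 3 4 5 6 7 8 9
  0 1 2 3 3 4 5 6 7 8 9 10
  1 2 3 4 4 5 6 7 8 9 10 11
  1 2 3 4 5 6 7 8 9 10 11 12

reading off 1-entries of Δ²R: w = (11, 12, 2, 3, 8, 10, 7, 9, 6, 4, 1, 5).

Fulton essential set (6 of the 45 Rothe cells):

[(2, 10, 0), (6, 7, 2), (6, 9, 3), (8, 6, 2), (9, 5, 2), (10, 1, 0)]


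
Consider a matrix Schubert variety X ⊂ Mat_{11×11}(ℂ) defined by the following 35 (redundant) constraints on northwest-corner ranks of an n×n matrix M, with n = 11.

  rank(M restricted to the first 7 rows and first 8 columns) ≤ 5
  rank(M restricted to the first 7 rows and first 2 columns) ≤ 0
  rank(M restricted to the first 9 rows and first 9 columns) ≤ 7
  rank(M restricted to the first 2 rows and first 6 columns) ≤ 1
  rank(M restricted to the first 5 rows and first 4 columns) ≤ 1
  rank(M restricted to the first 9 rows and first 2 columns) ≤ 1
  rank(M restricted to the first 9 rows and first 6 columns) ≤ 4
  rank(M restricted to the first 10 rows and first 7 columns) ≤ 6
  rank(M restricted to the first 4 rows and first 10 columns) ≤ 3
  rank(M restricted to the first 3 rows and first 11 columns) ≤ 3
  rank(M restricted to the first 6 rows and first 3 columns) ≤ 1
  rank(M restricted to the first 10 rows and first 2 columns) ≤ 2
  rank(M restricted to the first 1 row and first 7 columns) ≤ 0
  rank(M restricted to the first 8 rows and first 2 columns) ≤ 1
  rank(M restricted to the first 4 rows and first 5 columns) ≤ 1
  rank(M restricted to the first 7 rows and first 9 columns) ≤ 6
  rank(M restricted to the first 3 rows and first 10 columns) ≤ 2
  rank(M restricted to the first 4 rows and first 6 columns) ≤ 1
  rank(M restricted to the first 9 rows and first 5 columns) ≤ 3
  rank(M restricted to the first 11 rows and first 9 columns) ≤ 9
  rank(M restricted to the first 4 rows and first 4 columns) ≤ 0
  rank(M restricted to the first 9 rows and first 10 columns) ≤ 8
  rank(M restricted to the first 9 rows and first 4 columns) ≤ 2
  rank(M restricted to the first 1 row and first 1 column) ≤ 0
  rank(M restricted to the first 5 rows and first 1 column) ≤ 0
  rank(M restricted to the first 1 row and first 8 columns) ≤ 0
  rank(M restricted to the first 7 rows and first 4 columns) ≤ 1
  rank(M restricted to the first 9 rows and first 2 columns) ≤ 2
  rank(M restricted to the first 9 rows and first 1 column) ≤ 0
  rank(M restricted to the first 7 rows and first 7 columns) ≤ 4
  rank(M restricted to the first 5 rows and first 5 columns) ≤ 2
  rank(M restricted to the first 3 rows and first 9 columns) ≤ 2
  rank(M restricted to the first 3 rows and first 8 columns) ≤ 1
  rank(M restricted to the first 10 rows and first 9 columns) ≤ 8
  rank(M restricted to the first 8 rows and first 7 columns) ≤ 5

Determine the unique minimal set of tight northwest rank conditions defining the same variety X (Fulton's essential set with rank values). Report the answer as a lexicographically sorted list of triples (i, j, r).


Propagating the 35 rank bounds to every northwest block:

  R[1]: 0, 0, 0, 0, 0, 0, 0, 0, 1, 1, 1
  R[2]: 0, 0, 0, 0, 1, 1, 1, 1, 2, 2, 2
  R[3]: 0, 0, 0, 0, 1, 1, 1, 1, 2, 2, 3
  R[4]: 0, 0, 0, 0, 1, 1, 2, 2, 3, 3, 4
  R[5]: 0, 0, 1, 1, 2, 2, 3, 3, 4, 4, 5
  R[6]: 0, 0, 1, 1, 2, 3, 4, 4, 5, 5, 6
  R[7]: 0, 0, 1, 1, 2, 3, 4, 5, 6, 6, 7
  R[8]: 0, 1, 2, 2, 3, 4, 5, 6, 7, 7, 8
  R[9]: 0, 1, 2, 2, 3, 4, 5, 6, 7, 8, 9
  R[10]: 1, 2, 3, 3, 4, 5, 6, 7, 8, 9, 10
  R[11]: 1, 2, 3, 4, 5, 6, 7, 8, 9, 10, 11

second differences of R give the permutation w = (9, 5, 11, 7, 3, 6, 8, 2, 10, 1, 4).

9 SE-corners of the 36-cell Rothe diagram give Ess(w):

[(1, 8, 0), (3, 8, 1), (3, 10, 2), (4, 4, 0), (4, 6, 1), (7, 2, 0), (7, 4, 1), (9, 1, 0), (9, 4, 2)]
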